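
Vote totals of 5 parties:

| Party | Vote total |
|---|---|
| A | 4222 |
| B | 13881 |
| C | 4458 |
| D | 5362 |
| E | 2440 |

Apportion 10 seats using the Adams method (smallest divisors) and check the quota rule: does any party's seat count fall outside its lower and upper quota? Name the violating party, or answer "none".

Standard quotas: A 1.391, B 4.572, C 1.468, D 1.766, E 0.804.
Adams allocation: A 1, B 4, C 2, D 2, E 1.
Every allocation lies between the lower and upper quota.

none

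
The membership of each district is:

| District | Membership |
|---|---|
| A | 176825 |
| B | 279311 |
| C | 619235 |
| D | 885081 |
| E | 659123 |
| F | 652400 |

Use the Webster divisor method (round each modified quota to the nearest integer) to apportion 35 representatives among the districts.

Standard divisor 3271975/35 ≈ 93485; standard quotas: A 1.891, B 2.988, C 6.624, D 9.468, E 7.051, F 6.979.
Rounding to the nearest integer gives A 2, B 3, C 7, D 9, E 7, F 7 — total 35, matching the house size, so no adjustment is needed.

A 2, B 3, C 7, D 9, E 7, F 7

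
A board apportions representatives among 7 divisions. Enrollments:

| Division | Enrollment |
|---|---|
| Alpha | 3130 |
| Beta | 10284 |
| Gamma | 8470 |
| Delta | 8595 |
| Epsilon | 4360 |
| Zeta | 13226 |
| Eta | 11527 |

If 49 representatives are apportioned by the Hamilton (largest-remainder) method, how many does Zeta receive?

11

The standard divisor is 59592/49 ≈ 1216.163.
Standard quotas: Alpha 2.5737, Beta 8.4561, Gamma 6.9645, Delta 7.0673, Epsilon 3.5850, Zeta 10.8752, Eta 9.4782.
Lower quotas: Alpha 2, Beta 8, Gamma 6, Delta 7, Epsilon 3, Zeta 10, Eta 9 (sum 45, leaving 4 seats).
Remainders in descending order: Gamma 0.9645, Zeta 0.8752, Epsilon 0.5850, Alpha 0.5737, Eta 0.4782, Beta 0.4561, Delta 0.0673.
Largest remainders: Gamma, Zeta, Epsilon, Alpha receive the extra seats.
Zeta receives 11.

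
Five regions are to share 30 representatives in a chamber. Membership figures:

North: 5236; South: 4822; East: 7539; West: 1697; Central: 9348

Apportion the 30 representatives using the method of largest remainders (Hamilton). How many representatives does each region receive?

Total 28642; standard divisor 28642/30 ≈ 954.733.
Standard quotas: North 5.4843, South 5.0506, East 7.8964, West 1.7775, Central 9.7912.
Lower quotas: North 5, South 5, East 7, West 1, Central 9 (sum 27, leaving 3 seats).
Remainders in descending order: East 0.8964, Central 0.7912, West 0.7775, North 0.4843, South 0.0506.
Largest remainders: East, Central, West receive the extra seats.

North=5, South=5, East=8, West=2, Central=10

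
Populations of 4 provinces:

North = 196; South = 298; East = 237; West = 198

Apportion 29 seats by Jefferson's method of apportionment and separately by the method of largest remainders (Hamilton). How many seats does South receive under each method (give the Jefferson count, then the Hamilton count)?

10 and 9

Jefferson: North 6, South 10, East 7, West 6.
Hamilton: North 6, South 9, East 8, West 6.
South gets 10 under Jefferson and 9 under Hamilton.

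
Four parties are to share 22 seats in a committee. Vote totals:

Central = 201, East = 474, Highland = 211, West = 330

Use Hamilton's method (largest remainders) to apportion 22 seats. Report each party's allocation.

Total 1216; standard divisor 1216/22 ≈ 55.273.
Standard quotas: Central 3.637, East 8.576, Highland 3.817, West 5.970.
Lower quotas: Central 3, East 8, Highland 3, West 5 (sum 19, leaving 3 seats).
Remainders in descending order: West 0.970, Highland 0.817, Central 0.637, East 0.576.
The surplus seats go to West, Highland, Central.

Central 4, East 8, Highland 4, West 6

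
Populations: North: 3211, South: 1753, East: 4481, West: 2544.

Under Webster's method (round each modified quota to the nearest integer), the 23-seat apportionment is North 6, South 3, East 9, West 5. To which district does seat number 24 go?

South

Priority for the next seat is population ÷ (current seats + 0.5).
Priorities: North 494.000, South 500.857, East 471.684, West 462.545.
Highest priority: South.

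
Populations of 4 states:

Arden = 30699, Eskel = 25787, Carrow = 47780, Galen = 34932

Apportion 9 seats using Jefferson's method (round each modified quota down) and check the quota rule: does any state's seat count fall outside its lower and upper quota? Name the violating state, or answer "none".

none

Standard quotas: Arden 1.985, Eskel 1.667, Carrow 3.089, Galen 2.259.
Jefferson allocation: Arden 2, Eskel 2, Carrow 3, Galen 2.
Every allocation lies between the lower and upper quota.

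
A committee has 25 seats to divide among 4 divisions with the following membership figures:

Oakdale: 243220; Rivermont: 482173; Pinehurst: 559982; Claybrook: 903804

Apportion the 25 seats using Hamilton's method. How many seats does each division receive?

Oakdale=3, Rivermont=6, Pinehurst=6, Claybrook=10

Standard divisor: 2189179 ÷ 25 ≈ 87567.16.
Standard quotas: Oakdale 2.7775, Rivermont 5.5063, Pinehurst 6.3949, Claybrook 10.3213.
Lower quotas: Oakdale 2, Rivermont 5, Pinehurst 6, Claybrook 10 (sum 23, leaving 2 seats).
Remainders in descending order: Oakdale 0.7775, Rivermont 0.5063, Pinehurst 0.3949, Claybrook 0.3213.
The surplus seats go to Oakdale, Rivermont.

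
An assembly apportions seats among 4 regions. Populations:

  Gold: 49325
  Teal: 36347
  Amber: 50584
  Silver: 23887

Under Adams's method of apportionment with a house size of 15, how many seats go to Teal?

3

Standard divisor 160143/15 ≈ 10676.2; standard quotas: Gold 4.620, Teal 3.404, Amber 4.738, Silver 2.237.
Rounding up gives 5, 4, 5, 3 = 17 seats, so the divisor must be adjusted.
With modified divisor 12200: modified quotas Gold 4.043, Teal 2.979, Amber 4.146, Silver 1.958.
Rounding up: Gold 5, Teal 3, Amber 5, Silver 2 (total 15).
Teal receives 3.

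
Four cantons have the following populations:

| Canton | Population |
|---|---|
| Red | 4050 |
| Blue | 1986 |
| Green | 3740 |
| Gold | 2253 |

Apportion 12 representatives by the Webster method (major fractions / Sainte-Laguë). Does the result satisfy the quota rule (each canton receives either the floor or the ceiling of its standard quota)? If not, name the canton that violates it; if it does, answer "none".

none

Standard quotas: Red 4.040, Blue 1.981, Green 3.731, Gold 2.248.
Webster allocation: Red 4, Blue 2, Green 4, Gold 2.
Every allocation lies between the lower and upper quota.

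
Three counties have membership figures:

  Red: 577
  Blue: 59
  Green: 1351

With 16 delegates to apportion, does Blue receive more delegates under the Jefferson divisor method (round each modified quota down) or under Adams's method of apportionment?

Adams

Jefferson: Red 5, Blue 0, Green 11.
Adams: Red 5, Blue 1, Green 10.
Blue gets 0 under Jefferson and 1 under Adams.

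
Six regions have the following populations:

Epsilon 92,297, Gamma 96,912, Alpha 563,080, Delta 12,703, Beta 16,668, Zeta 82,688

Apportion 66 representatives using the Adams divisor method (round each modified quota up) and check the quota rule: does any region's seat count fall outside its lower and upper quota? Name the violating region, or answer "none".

Alpha

Standard quotas: Epsilon 7.048, Gamma 7.400, Alpha 42.996, Delta 0.970, Beta 1.273, Zeta 6.314.
Adams allocation: Epsilon 7, Gamma 8, Alpha 41, Delta 1, Beta 2, Zeta 7.
Alpha has quota 42.996 (lower 42, upper 43) but receives 41 — outside the quota interval.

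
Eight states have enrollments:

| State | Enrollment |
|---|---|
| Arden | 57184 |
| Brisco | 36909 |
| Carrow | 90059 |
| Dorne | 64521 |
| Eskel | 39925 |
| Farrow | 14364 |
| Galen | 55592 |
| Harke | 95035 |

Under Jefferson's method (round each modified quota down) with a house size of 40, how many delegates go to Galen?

5

Standard divisor 453589/40 ≈ 11339.725; standard quotas: Arden 5.043, Brisco 3.255, Carrow 7.942, Dorne 5.690, Eskel 3.521, Farrow 1.267, Galen 4.902, Harke 8.381.
Rounding down gives 5, 3, 7, 5, 3, 1, 4, 8 = 36 seats, so the divisor must be adjusted.
With modified divisor 10300: modified quotas Arden 5.552, Brisco 3.583, Carrow 8.744, Dorne 6.264, Eskel 3.876, Farrow 1.395, Galen 5.397, Harke 9.227.
Rounding down: Arden 5, Brisco 3, Carrow 8, Dorne 6, Eskel 3, Farrow 1, Galen 5, Harke 9 (total 40).
Galen receives 5.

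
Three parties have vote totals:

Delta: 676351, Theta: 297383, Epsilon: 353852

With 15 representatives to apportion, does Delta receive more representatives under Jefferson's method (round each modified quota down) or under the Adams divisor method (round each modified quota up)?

Jefferson: Delta 8, Theta 3, Epsilon 4.
Adams: Delta 7, Theta 4, Epsilon 4.
Delta gets 8 under Jefferson and 7 under Adams.

Jefferson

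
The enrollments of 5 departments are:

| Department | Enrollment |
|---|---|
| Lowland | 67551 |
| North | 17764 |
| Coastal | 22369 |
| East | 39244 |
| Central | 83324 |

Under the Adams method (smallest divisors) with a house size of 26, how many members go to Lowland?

7

Standard divisor 230252/26 ≈ 8855.846; standard quotas: Lowland 7.628, North 2.006, Coastal 2.526, East 4.431, Central 9.409.
Rounding up gives 8, 3, 3, 5, 10 = 29 seats, so the divisor must be adjusted.
With modified divisor 9700: modified quotas Lowland 6.964, North 1.831, Coastal 2.306, East 4.046, Central 8.590.
Rounding up: Lowland 7, North 2, Coastal 3, East 5, Central 9 (total 26).
Lowland receives 7.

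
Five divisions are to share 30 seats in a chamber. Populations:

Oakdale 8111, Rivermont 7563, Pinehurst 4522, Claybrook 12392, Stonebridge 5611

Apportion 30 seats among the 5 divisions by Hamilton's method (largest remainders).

The standard divisor is 38199/30 ≈ 1273.3.
Standard quotas: Oakdale 6.3701, Rivermont 5.9397, Pinehurst 3.5514, Claybrook 9.7322, Stonebridge 4.4067.
Lower quotas: Oakdale 6, Rivermont 5, Pinehurst 3, Claybrook 9, Stonebridge 4 (sum 27, leaving 3 seats).
Remainders in descending order: Rivermont 0.9397, Claybrook 0.7322, Pinehurst 0.5514, Stonebridge 0.4067, Oakdale 0.3701.
Largest remainders: Rivermont, Claybrook, Pinehurst receive the extra seats.

Oakdale 6, Rivermont 6, Pinehurst 4, Claybrook 10, Stonebridge 4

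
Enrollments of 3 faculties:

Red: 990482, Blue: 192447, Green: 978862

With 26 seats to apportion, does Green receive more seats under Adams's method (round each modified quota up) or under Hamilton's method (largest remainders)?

Adams: Red 12, Blue 3, Green 11.
Hamilton: Red 12, Blue 2, Green 12.
Green gets 11 under Adams and 12 under Hamilton.

Hamilton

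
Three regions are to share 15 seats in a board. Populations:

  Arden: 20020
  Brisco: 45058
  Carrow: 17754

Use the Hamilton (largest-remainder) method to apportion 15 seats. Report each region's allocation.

Total 82832; standard divisor 82832/15 ≈ 5522.133.
Standard quotas: Arden 3.6254, Brisco 8.1595, Carrow 3.2151.
Lower quotas: Arden 3, Brisco 8, Carrow 3 (sum 14, leaving 1 seat).
Remainders in descending order: Arden 0.6254, Carrow 0.2151, Brisco 0.1595.
Largest remainder: Arden receives the extra seat.

Arden=4, Brisco=8, Carrow=3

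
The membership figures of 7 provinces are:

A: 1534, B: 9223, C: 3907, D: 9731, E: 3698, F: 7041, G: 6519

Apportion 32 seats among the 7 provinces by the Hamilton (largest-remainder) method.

A: 1, B: 7, C: 3, D: 8, E: 3, F: 5, G: 5

Standard divisor: 41653 ÷ 32 ≈ 1301.656.
Standard quotas: A 1.1785, B 7.0856, C 3.0016, D 7.4759, E 2.8410, F 5.4093, G 5.0082.
Lower quotas: A 1, B 7, C 3, D 7, E 2, F 5, G 5 (sum 30, leaving 2 seats).
Remainders in descending order: E 0.8410, D 0.4759, F 0.4093, A 0.1785, B 0.0856, G 0.0082, C 0.0016.
The surplus seats go to E, D.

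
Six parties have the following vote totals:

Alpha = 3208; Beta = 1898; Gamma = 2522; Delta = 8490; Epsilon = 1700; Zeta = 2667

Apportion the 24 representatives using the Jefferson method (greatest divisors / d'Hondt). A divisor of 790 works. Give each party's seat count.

With modified divisor 790: modified quotas Alpha 4.061, Beta 2.403, Gamma 3.192, Delta 10.747, Epsilon 2.152, Zeta 3.376.
Rounding down: Alpha 4, Beta 2, Gamma 3, Delta 10, Epsilon 2, Zeta 3 (total 24).

Alpha 4, Beta 2, Gamma 3, Delta 10, Epsilon 2, Zeta 3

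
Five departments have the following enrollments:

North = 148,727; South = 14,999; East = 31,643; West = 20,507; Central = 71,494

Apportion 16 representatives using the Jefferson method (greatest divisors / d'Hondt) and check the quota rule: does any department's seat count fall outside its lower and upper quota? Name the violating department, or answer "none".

none

Standard quotas: North 8.281, South 0.835, East 1.762, West 1.142, Central 3.981.
Jefferson allocation: North 9, South 0, East 2, West 1, Central 4.
Every allocation lies between the lower and upper quota.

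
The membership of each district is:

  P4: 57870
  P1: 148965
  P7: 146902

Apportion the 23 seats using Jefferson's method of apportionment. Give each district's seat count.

P4 3, P1 10, P7 10

Standard divisor 353737/23 ≈ 15379.87; standard quotas: P4 3.763, P1 9.686, P7 9.552.
Rounding down gives 3, 9, 9 = 21 seats, so the divisor must be adjusted.
With modified divisor 14600: modified quotas P4 3.964, P1 10.203, P7 10.062.
Rounding down: P4 3, P1 10, P7 10 (total 23).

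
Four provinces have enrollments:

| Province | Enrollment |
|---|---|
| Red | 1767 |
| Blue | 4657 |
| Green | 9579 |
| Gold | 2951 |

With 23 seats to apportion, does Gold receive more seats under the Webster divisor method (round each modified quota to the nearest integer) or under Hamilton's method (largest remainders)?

Webster

Webster: Red 2, Blue 6, Green 11, Gold 4.
Hamilton: Red 2, Blue 6, Green 12, Gold 3.
Gold gets 4 under Webster and 3 under Hamilton.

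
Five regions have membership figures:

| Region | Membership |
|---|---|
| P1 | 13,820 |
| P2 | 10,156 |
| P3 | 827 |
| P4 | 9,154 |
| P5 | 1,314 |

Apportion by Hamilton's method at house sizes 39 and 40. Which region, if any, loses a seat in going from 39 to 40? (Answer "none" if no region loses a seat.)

At 39 seats: P1 15, P2 11, P3 1, P4 10, P5 2.
At 40 seats: P1 16, P2 12, P3 1, P4 10, P5 1.
P5 drops from 2 to 1.

P5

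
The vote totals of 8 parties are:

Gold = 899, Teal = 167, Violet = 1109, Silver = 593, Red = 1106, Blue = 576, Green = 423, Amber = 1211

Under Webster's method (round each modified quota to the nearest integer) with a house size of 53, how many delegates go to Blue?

5

Standard divisor 6084/53 ≈ 114.792; standard quotas: Gold 7.832, Teal 1.455, Violet 9.661, Silver 5.166, Red 9.635, Blue 5.018, Green 3.685, Amber 10.549.
Rounding to the nearest integer gives 8, 1, 10, 5, 10, 5, 4, 11 = 54 seats, so the divisor must be adjusted.
With modified divisor 116: modified quotas Gold 7.750, Teal 1.440, Violet 9.560, Silver 5.112, Red 9.534, Blue 4.966, Green 3.647, Amber 10.440.
Rounding to the nearest integer: Gold 8, Teal 1, Violet 10, Silver 5, Red 10, Blue 5, Green 4, Amber 10 (total 53).
Blue receives 5.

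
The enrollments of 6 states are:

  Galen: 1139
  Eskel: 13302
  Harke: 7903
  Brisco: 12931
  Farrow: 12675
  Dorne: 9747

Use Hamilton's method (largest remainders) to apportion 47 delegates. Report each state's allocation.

Standard divisor: 57697 ÷ 47 ≈ 1227.596.
Standard quotas: Galen 0.9278, Eskel 10.8358, Harke 6.4378, Brisco 10.5336, Farrow 10.3251, Dorne 7.9399.
Lower quotas: Galen 0, Eskel 10, Harke 6, Brisco 10, Farrow 10, Dorne 7 (sum 43, leaving 4 seats).
Remainders in descending order: Dorne 0.9399, Galen 0.9278, Eskel 0.8358, Brisco 0.5336, Harke 0.4378, Farrow 0.3251.
The surplus seats go to Dorne, Galen, Eskel, Brisco.

Galen=1, Eskel=11, Harke=6, Brisco=11, Farrow=10, Dorne=8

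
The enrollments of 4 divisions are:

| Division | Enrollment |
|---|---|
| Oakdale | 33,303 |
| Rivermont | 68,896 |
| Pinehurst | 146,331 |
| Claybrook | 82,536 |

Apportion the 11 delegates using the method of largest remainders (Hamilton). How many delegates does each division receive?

Oakdale: 1, Rivermont: 2, Pinehurst: 5, Claybrook: 3

Total 331066; standard divisor 331066/11 ≈ 30096.909.
Standard quotas: Oakdale 1.1065, Rivermont 2.2891, Pinehurst 4.8620, Claybrook 2.7423.
Lower quotas: Oakdale 1, Rivermont 2, Pinehurst 4, Claybrook 2 (sum 9, leaving 2 seats).
Remainders in descending order: Pinehurst 0.8620, Claybrook 0.7423, Rivermont 0.2891, Oakdale 0.1065.
The surplus seats go to Pinehurst, Claybrook.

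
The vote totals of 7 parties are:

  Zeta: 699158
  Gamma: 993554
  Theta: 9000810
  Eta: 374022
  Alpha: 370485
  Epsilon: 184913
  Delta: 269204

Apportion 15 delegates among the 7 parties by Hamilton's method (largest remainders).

Standard divisor: 11892146 ÷ 15 ≈ 792809.733.
Standard quotas: Zeta 0.8819, Gamma 1.2532, Theta 11.3531, Eta 0.4718, Alpha 0.4673, Epsilon 0.2332, Delta 0.3396.
Lower quotas: Zeta 0, Gamma 1, Theta 11, Eta 0, Alpha 0, Epsilon 0, Delta 0 (sum 12, leaving 3 seats).
Remainders in descending order: Zeta 0.8819, Eta 0.4718, Alpha 0.4673, Theta 0.3531, Delta 0.3396, Gamma 0.2532, Epsilon 0.2332.
The surplus seats go to Zeta, Eta, Alpha.

Zeta=1; Gamma=1; Theta=11; Eta=1; Alpha=1; Epsilon=0; Delta=0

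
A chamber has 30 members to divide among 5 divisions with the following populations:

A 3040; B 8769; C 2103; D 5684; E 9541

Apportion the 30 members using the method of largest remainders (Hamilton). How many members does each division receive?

Total 29137; standard divisor 29137/30 ≈ 971.233.
Standard quotas: A 3.1300, B 9.0287, C 2.1653, D 5.8524, E 9.8236.
Lower quotas: A 3, B 9, C 2, D 5, E 9 (sum 28, leaving 2 seats).
Remainders in descending order: D 0.8524, E 0.8236, C 0.1653, A 0.1300, B 0.0287.
The surplus seats go to D, E.

A 3, B 9, C 2, D 6, E 10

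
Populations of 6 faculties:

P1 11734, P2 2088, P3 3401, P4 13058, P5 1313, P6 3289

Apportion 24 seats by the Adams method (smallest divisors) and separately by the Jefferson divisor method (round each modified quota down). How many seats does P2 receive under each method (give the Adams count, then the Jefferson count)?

Adams: P1 8, P2 2, P3 3, P4 8, P5 1, P6 2.
Jefferson: P1 8, P2 1, P3 2, P4 10, P5 1, P6 2.
P2 gets 2 under Adams and 1 under Jefferson.

2 and 1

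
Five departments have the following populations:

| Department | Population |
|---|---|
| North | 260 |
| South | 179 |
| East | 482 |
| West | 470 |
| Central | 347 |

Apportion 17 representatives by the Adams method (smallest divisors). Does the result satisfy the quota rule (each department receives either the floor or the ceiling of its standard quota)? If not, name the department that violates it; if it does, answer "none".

Standard quotas: North 2.543, South 1.751, East 4.715, West 4.597, Central 3.394.
Adams allocation: North 3, South 2, East 5, West 4, Central 3.
Every allocation lies between the lower and upper quota.

none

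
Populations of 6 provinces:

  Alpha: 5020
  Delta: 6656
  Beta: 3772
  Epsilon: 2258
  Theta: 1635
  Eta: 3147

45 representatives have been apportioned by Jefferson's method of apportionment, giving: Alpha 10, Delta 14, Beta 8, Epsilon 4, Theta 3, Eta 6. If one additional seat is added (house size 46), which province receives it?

Alpha

Priority for the next seat is population ÷ (current seats + 1).
Priorities: Alpha 456.364, Delta 443.733, Beta 419.111, Epsilon 451.600, Theta 408.750, Eta 449.571.
Highest priority: Alpha.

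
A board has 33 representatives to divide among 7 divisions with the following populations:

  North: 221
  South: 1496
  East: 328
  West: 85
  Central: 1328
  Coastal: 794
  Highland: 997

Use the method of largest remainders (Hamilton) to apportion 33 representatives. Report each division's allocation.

The standard divisor is 5249/33 ≈ 159.061.
Standard quotas: North 1.389, South 9.405, East 2.062, West 0.534, Central 8.349, Coastal 4.992, Highland 6.268.
Lower quotas: North 1, South 9, East 2, West 0, Central 8, Coastal 4, Highland 6 (sum 30, leaving 3 seats).
Remainders in descending order: Coastal 0.992, West 0.534, South 0.405, North 0.389, Central 0.349, Highland 0.268, East 0.062.
Largest remainders: Coastal, West, South receive the extra seats.

North: 1, South: 10, East: 2, West: 1, Central: 8, Coastal: 5, Highland: 6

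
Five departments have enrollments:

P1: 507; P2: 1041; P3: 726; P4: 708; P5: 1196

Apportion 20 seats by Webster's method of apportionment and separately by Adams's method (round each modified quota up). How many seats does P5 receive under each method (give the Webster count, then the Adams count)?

Webster: P1 2, P2 5, P3 4, P4 3, P5 6.
Adams: P1 3, P2 5, P3 4, P4 3, P5 5.
P5 gets 6 under Webster and 5 under Adams.

6 and 5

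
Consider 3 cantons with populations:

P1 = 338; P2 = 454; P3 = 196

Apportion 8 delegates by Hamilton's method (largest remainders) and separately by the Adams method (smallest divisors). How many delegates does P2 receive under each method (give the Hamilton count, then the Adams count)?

Hamilton: P1 3, P2 4, P3 1.
Adams: P1 3, P2 3, P3 2.
P2 gets 4 under Hamilton and 3 under Adams.

4 and 3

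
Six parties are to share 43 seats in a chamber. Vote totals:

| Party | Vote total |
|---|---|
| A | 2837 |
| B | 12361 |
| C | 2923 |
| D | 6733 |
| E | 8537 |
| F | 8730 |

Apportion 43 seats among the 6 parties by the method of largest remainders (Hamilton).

A: 3, B: 12, C: 3, D: 7, E: 9, F: 9

Standard divisor: 42121 ÷ 43 ≈ 979.558.
Standard quotas: A 2.8962, B 12.6190, C 2.9840, D 6.8735, E 8.7152, F 8.9122.
Lower quotas: A 2, B 12, C 2, D 6, E 8, F 8 (sum 38, leaving 5 seats).
Remainders in descending order: C 0.9840, F 0.9122, A 0.8962, D 0.8735, E 0.7152, B 0.6190.
The surplus seats go to C, F, A, D, E.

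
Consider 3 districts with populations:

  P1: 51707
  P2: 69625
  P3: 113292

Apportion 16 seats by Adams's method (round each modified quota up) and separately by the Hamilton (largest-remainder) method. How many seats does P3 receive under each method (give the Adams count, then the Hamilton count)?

Adams: P1 4, P2 5, P3 7.
Hamilton: P1 3, P2 5, P3 8.
P3 gets 7 under Adams and 8 under Hamilton.

7 and 8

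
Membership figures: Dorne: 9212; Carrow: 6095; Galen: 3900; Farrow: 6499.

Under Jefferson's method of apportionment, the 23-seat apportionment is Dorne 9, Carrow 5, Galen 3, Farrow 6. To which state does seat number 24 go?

Carrow

Priority for the next seat is population ÷ (current seats + 1).
Priorities: Dorne 921.200, Carrow 1015.833, Galen 975.000, Farrow 928.429.
Highest priority: Carrow.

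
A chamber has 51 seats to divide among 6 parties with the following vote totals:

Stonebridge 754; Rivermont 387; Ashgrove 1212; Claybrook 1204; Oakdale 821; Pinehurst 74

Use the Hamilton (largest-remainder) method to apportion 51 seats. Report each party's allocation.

Stonebridge 9; Rivermont 4; Ashgrove 14; Claybrook 14; Oakdale 9; Pinehurst 1

Standard divisor: 4452 ÷ 51 ≈ 87.294.
Standard quotas: Stonebridge 8.637, Rivermont 4.433, Ashgrove 13.884, Claybrook 13.792, Oakdale 9.405, Pinehurst 0.848.
Lower quotas: Stonebridge 8, Rivermont 4, Ashgrove 13, Claybrook 13, Oakdale 9, Pinehurst 0 (sum 47, leaving 4 seats).
Remainders in descending order: Ashgrove 0.884, Pinehurst 0.848, Claybrook 0.792, Stonebridge 0.637, Rivermont 0.433, Oakdale 0.405.
Largest remainders: Ashgrove, Pinehurst, Claybrook, Stonebridge receive the extra seats.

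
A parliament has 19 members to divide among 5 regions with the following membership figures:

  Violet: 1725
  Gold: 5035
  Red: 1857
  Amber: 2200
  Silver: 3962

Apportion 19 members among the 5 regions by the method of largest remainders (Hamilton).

Violet 2, Gold 7, Red 2, Amber 3, Silver 5

Standard divisor: 14779 ÷ 19 ≈ 777.842.
Standard quotas: Violet 2.2177, Gold 6.4730, Red 2.3874, Amber 2.8283, Silver 5.0936.
Lower quotas: Violet 2, Gold 6, Red 2, Amber 2, Silver 5 (sum 17, leaving 2 seats).
Remainders in descending order: Amber 0.8283, Gold 0.4730, Red 0.3874, Violet 0.2177, Silver 0.0936.
The surplus seats go to Amber, Gold.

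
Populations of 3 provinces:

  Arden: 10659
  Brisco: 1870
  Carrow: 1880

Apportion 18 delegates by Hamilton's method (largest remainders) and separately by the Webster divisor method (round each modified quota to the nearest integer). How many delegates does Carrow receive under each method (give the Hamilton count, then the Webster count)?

3 and 2

Hamilton: Arden 13, Brisco 2, Carrow 3.
Webster: Arden 14, Brisco 2, Carrow 2.
Carrow gets 3 under Hamilton and 2 under Webster.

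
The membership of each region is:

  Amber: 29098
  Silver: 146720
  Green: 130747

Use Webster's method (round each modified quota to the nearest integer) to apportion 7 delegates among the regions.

Amber 1, Silver 3, Green 3

Standard divisor 306565/7 ≈ 43795; standard quotas: Amber 0.664, Silver 3.350, Green 2.985.
Rounding to the nearest integer gives Amber 1, Silver 3, Green 3 — total 7, matching the house size, so no adjustment is needed.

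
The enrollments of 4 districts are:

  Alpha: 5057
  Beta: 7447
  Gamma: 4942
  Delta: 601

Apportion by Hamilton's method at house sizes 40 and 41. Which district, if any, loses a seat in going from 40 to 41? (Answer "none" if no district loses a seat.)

none

At 40 seats: Alpha 11, Beta 17, Gamma 11, Delta 1.
At 41 seats: Alpha 12, Beta 17, Gamma 11, Delta 1.
No district's allocation decreased.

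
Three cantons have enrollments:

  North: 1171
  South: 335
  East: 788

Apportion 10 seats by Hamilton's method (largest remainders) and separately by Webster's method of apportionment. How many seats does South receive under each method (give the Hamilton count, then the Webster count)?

Hamilton: North 5, South 2, East 3.
Webster: North 5, South 1, East 4.
South gets 2 under Hamilton and 1 under Webster.

2 and 1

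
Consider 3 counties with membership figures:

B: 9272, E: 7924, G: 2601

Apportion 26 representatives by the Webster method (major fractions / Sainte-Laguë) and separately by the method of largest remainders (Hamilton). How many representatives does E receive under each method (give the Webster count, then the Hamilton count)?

Webster: B 12, E 11, G 3.
Hamilton: B 12, E 10, G 4.
E gets 11 under Webster and 10 under Hamilton.

11 and 10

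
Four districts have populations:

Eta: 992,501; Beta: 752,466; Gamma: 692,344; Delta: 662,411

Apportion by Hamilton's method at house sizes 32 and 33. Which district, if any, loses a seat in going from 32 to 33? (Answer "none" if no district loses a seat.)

none

At 32 seats: Eta 10, Beta 8, Gamma 7, Delta 7.
At 33 seats: Eta 11, Beta 8, Gamma 7, Delta 7.
No district's allocation decreased.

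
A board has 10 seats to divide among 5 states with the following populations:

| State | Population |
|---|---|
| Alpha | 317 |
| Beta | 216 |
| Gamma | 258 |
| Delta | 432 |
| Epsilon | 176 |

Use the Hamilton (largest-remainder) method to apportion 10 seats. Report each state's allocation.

Alpha 2; Beta 2; Gamma 2; Delta 3; Epsilon 1

Standard divisor: 1399 ÷ 10 ≈ 139.9.
Standard quotas: Alpha 2.266, Beta 1.544, Gamma 1.844, Delta 3.088, Epsilon 1.258.
Lower quotas: Alpha 2, Beta 1, Gamma 1, Delta 3, Epsilon 1 (sum 8, leaving 2 seats).
Remainders in descending order: Gamma 0.844, Beta 0.544, Alpha 0.266, Epsilon 0.258, Delta 0.088.
The surplus seats go to Gamma, Beta.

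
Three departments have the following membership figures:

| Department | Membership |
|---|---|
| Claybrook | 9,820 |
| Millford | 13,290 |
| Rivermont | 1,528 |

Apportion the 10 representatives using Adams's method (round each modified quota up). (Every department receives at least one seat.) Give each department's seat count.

Standard divisor 24638/10 ≈ 2463.8; standard quotas: Claybrook 3.986, Millford 5.394, Rivermont 0.620.
Rounding up gives 4, 6, 1 = 11 seats, so the divisor must be adjusted.
With modified divisor 3000: modified quotas Claybrook 3.273, Millford 4.430, Rivermont 0.509.
Rounding up: Claybrook 4, Millford 5, Rivermont 1 (total 10).

Claybrook=4, Millford=5, Rivermont=1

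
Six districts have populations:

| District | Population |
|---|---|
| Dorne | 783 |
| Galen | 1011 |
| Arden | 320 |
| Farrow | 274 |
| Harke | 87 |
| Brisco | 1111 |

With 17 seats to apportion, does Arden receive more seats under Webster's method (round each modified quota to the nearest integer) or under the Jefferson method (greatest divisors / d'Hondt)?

Webster

Webster: Dorne 4, Galen 5, Arden 2, Farrow 1, Harke 0, Brisco 5.
Jefferson: Dorne 4, Galen 5, Arden 1, Farrow 1, Harke 0, Brisco 6.
Arden gets 2 under Webster and 1 under Jefferson.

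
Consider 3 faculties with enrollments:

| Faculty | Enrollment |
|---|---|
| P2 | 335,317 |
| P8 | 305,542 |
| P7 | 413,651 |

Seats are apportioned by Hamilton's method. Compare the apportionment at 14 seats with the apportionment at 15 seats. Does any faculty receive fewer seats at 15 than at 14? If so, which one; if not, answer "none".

At 14 seats: P2 4, P8 4, P7 6.
At 15 seats: P2 5, P8 4, P7 6.
No faculty's allocation decreased.

none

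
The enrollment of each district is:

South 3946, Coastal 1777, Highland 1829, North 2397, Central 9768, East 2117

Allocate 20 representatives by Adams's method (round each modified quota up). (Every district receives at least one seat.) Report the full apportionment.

Standard divisor 21834/20 ≈ 1091.7; standard quotas: South 3.615, Coastal 1.628, Highland 1.675, North 2.196, Central 8.948, East 1.939.
Rounding up gives 4, 2, 2, 3, 9, 2 = 22 seats, so the divisor must be adjusted.
With modified divisor 1300: modified quotas South 3.035, Coastal 1.367, Highland 1.407, North 1.844, Central 7.514, East 1.628.
Rounding up: South 4, Coastal 2, Highland 2, North 2, Central 8, East 2 (total 20).

South: 4, Coastal: 2, Highland: 2, North: 2, Central: 8, East: 2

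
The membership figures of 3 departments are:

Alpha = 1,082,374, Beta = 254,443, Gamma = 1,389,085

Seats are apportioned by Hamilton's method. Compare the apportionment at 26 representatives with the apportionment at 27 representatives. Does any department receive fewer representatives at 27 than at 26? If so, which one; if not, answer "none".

At 26 seats: Alpha 10, Beta 3, Gamma 13.
At 27 seats: Alpha 11, Beta 2, Gamma 14.
Beta drops from 3 to 2.

Beta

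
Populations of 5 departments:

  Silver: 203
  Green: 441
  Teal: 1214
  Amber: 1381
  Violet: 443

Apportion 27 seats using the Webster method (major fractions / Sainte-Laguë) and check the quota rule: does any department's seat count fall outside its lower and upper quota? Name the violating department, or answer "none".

Standard quotas: Silver 1.489, Green 3.234, Teal 8.902, Amber 10.127, Violet 3.249.
Webster allocation: Silver 2, Green 3, Teal 9, Amber 10, Violet 3.
Every allocation lies between the lower and upper quota.

none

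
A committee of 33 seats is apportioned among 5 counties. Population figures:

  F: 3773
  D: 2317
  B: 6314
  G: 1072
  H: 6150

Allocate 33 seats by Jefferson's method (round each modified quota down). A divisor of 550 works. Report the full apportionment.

F 6, D 4, B 11, G 1, H 11

With modified divisor 550: modified quotas F 6.860, D 4.213, B 11.480, G 1.949, H 11.182.
Rounding down: F 6, D 4, B 11, G 1, H 11 (total 33).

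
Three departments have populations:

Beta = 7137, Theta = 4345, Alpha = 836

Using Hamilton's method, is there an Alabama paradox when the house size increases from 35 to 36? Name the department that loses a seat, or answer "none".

Alpha

At 35 seats: Beta 20, Theta 12, Alpha 3.
At 36 seats: Beta 21, Theta 13, Alpha 2.
Alpha drops from 3 to 2.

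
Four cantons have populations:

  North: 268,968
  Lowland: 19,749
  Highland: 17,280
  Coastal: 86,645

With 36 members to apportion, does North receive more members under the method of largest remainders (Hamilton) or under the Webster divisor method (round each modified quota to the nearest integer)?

Hamilton: North 25, Lowland 2, Highland 1, Coastal 8.
Webster: North 24, Lowland 2, Highland 2, Coastal 8.
North gets 25 under Hamilton and 24 under Webster.

Hamilton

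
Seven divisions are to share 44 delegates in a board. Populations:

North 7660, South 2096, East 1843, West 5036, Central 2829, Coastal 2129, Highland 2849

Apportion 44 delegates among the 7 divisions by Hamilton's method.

Standard divisor: 24442 ÷ 44 ≈ 555.5.
Standard quotas: North 13.7894, South 3.7732, East 3.3177, West 9.0657, Central 5.0927, Coastal 3.8326, Highland 5.1287.
Lower quotas: North 13, South 3, East 3, West 9, Central 5, Coastal 3, Highland 5 (sum 41, leaving 3 seats).
Remainders in descending order: Coastal 0.8326, North 0.7894, South 0.7732, East 0.3177, Highland 0.1287, Central 0.0927, West 0.0657.
The surplus seats go to Coastal, North, South.

North 14, South 4, East 3, West 9, Central 5, Coastal 4, Highland 5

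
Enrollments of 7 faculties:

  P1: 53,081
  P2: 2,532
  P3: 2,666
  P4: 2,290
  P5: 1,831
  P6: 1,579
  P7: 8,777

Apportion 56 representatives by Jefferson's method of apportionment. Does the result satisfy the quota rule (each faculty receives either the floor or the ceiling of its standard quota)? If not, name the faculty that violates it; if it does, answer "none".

P1

Standard quotas: P1 40.856, P2 1.949, P3 2.052, P4 1.763, P5 1.409, P6 1.215, P7 6.756.
Jefferson allocation: P1 42, P2 2, P3 2, P4 1, P5 1, P6 1, P7 7.
P1 has quota 40.856 (lower 40, upper 41) but receives 42 — outside the quota interval.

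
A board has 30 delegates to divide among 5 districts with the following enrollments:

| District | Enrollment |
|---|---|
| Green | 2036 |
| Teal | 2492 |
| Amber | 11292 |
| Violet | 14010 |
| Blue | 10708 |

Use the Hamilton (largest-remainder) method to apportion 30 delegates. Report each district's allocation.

Green 2; Teal 2; Amber 8; Violet 10; Blue 8

Total 40538; standard divisor 40538/30 ≈ 1351.267.
Standard quotas: Green 1.5067, Teal 1.8442, Amber 8.3566, Violet 10.3680, Blue 7.9244.
Lower quotas: Green 1, Teal 1, Amber 8, Violet 10, Blue 7 (sum 27, leaving 3 seats).
Remainders in descending order: Blue 0.9244, Teal 0.8442, Green 0.5067, Violet 0.3680, Amber 0.3566.
The surplus seats go to Blue, Teal, Green.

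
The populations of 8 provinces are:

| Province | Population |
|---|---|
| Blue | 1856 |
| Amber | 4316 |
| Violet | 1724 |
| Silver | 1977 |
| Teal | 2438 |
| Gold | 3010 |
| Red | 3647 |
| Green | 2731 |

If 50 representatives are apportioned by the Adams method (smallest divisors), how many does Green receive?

6

Standard divisor 21699/50 ≈ 433.98; standard quotas: Blue 4.277, Amber 9.945, Violet 3.973, Silver 4.556, Teal 5.618, Gold 6.936, Red 8.404, Green 6.293.
Rounding up gives 5, 10, 4, 5, 6, 7, 9, 7 = 53 seats, so the divisor must be adjusted.
With modified divisor 470: modified quotas Blue 3.949, Amber 9.183, Violet 3.668, Silver 4.206, Teal 5.187, Gold 6.404, Red 7.760, Green 5.811.
Rounding up: Blue 4, Amber 10, Violet 4, Silver 5, Teal 6, Gold 7, Red 8, Green 6 (total 50).
Green receives 6.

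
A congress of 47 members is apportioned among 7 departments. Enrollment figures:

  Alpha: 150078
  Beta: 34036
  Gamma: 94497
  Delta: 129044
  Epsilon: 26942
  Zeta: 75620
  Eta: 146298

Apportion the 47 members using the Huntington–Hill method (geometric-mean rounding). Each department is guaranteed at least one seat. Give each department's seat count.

With divisor 13922: modified quotas Alpha 10.780, Beta 2.445, Gamma 6.788, Delta 9.269, Epsilon 1.935, Zeta 5.432, Eta 10.508.
Geometric-mean thresholds: Alpha √(10·11)=10.488, Beta √(2·3)=2.449, Gamma √(6·7)=6.481, Delta √(9·10)=9.487, Epsilon √(1·2)=1.414, Zeta √(5·6)=5.477, Eta √(10·11)=10.488.
Each quota rounded against its threshold gives Alpha 11, Beta 2, Gamma 7, Delta 9, Epsilon 2, Zeta 5, Eta 11 (total 47).

Alpha: 11, Beta: 2, Gamma: 7, Delta: 9, Epsilon: 2, Zeta: 5, Eta: 11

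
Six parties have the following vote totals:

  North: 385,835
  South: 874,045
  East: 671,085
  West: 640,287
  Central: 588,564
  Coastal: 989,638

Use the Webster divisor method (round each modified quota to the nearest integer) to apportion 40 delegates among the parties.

Standard divisor 4149454/40 ≈ 103736.35; standard quotas: North 3.719, South 8.426, East 6.469, West 6.172, Central 5.674, Coastal 9.540.
Rounding to the nearest integer gives North 4, South 8, East 6, West 6, Central 6, Coastal 10 — total 40, matching the house size, so no adjustment is needed.

North 4, South 8, East 6, West 6, Central 6, Coastal 10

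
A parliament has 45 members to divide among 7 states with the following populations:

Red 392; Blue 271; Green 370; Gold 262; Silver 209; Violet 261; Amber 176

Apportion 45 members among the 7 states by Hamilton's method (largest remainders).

Total 1941; standard divisor 1941/45 ≈ 43.133.
Standard quotas: Red 9.088, Blue 6.283, Green 8.578, Gold 6.074, Silver 4.845, Violet 6.051, Amber 4.080.
Lower quotas: Red 9, Blue 6, Green 8, Gold 6, Silver 4, Violet 6, Amber 4 (sum 43, leaving 2 seats).
Remainders in descending order: Silver 0.845, Green 0.578, Blue 0.283, Red 0.088, Amber 0.080, Gold 0.074, Violet 0.051.
Largest remainders: Silver, Green receive the extra seats.

Red: 9; Blue: 6; Green: 9; Gold: 6; Silver: 5; Violet: 6; Amber: 4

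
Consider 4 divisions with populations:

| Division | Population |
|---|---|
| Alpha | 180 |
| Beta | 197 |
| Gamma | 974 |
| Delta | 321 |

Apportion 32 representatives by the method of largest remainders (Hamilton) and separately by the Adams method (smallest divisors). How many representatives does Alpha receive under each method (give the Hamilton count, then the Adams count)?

3 and 4

Hamilton: Alpha 3, Beta 4, Gamma 19, Delta 6.
Adams: Alpha 4, Beta 4, Gamma 18, Delta 6.
Alpha gets 3 under Hamilton and 4 under Adams.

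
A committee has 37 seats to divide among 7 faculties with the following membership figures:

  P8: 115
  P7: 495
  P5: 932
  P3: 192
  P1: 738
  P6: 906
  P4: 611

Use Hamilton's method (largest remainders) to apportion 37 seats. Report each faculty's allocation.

P8: 1, P7: 4, P5: 9, P3: 2, P1: 7, P6: 8, P4: 6

The standard divisor is 3989/37 ≈ 107.811.
Standard quotas: P8 1.067, P7 4.591, P5 8.645, P3 1.781, P1 6.845, P6 8.404, P4 5.667.
Lower quotas: P8 1, P7 4, P5 8, P3 1, P1 6, P6 8, P4 5 (sum 33, leaving 4 seats).
Remainders in descending order: P1 0.845, P3 0.781, P4 0.667, P5 0.645, P7 0.591, P6 0.404, P8 0.067.
The surplus seats go to P1, P3, P4, P5.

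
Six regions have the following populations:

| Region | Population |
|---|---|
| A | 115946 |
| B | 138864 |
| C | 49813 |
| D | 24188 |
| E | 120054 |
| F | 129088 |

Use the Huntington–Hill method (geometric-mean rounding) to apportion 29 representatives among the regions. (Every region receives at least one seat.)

A=6; B=7; C=3; D=1; E=6; F=6

With divisor 20127: modified quotas A 5.761, B 6.899, C 2.475, D 1.202, E 5.965, F 6.414.
Geometric-mean thresholds: A √(5·6)=5.477, B √(6·7)=6.481, C √(2·3)=2.449, D √(1·2)=1.414, E √(5·6)=5.477, F √(6·7)=6.481.
Each quota rounded against its threshold gives A 6, B 7, C 3, D 1, E 6, F 6 (total 29).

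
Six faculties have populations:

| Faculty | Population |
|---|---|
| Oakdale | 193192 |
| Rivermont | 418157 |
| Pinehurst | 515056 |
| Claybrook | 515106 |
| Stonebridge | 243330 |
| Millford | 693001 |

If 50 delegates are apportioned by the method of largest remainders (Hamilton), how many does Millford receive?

Total 2577842; standard divisor 2577842/50 ≈ 51556.84.
Standard quotas: Oakdale 3.7472, Rivermont 8.1106, Pinehurst 9.9901, Claybrook 9.9910, Stonebridge 4.7196, Millford 13.4415.
Lower quotas: Oakdale 3, Rivermont 8, Pinehurst 9, Claybrook 9, Stonebridge 4, Millford 13 (sum 46, leaving 4 seats).
Remainders in descending order: Claybrook 0.9910, Pinehurst 0.9901, Oakdale 0.7472, Stonebridge 0.7196, Millford 0.4415, Rivermont 0.1106.
The surplus seats go to Claybrook, Pinehurst, Oakdale, Stonebridge.
Millford receives 13.

13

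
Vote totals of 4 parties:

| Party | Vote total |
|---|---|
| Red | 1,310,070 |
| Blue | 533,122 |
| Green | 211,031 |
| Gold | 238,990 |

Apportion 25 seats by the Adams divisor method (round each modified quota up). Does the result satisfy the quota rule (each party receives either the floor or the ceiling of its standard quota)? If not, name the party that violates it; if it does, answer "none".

Standard quotas: Red 14.282, Blue 5.812, Green 2.301, Gold 2.605.
Adams allocation: Red 13, Blue 6, Green 3, Gold 3.
Red has quota 14.282 (lower 14, upper 15) but receives 13 — outside the quota interval.

Red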